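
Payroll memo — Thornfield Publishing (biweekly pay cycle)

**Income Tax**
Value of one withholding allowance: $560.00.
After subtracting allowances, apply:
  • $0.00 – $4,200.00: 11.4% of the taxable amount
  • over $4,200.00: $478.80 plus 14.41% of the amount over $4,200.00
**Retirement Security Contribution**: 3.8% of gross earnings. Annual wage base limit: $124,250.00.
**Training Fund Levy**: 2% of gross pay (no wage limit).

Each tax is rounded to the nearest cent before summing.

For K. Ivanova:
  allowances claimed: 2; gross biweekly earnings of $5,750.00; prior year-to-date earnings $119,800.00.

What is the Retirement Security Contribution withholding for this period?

$169.10

Retirement Security Contribution: cap $124,250.00 − YTD $119,800.00 = $4,450.00 subject; 3.8% × $4,450.00 = $169.10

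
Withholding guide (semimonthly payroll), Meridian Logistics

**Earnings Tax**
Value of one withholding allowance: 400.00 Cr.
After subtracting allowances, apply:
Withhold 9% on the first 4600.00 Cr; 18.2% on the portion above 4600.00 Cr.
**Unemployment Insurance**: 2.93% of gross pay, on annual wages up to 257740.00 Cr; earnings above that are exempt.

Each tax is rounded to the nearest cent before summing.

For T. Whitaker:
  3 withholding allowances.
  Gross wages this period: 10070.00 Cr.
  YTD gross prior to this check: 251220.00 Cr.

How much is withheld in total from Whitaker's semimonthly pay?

Earnings Tax: taxable = 10070.00 Cr − 3×400.00 Cr = 8870.00 Cr
  414.00 Cr + 18.2% × (8870.00 Cr − 4600.00 Cr) = 414.00 Cr + 18.2% × 4270.00 Cr = 1191.14 Cr
Unemployment Insurance: cap 257740.00 Cr − YTD 251220.00 Cr = 6520.00 Cr subject; 2.93% × 6520.00 Cr = 191.04 Cr
Total: 1191.14 Cr + 191.04 Cr = 1382.18 Cr

1382.18 Cr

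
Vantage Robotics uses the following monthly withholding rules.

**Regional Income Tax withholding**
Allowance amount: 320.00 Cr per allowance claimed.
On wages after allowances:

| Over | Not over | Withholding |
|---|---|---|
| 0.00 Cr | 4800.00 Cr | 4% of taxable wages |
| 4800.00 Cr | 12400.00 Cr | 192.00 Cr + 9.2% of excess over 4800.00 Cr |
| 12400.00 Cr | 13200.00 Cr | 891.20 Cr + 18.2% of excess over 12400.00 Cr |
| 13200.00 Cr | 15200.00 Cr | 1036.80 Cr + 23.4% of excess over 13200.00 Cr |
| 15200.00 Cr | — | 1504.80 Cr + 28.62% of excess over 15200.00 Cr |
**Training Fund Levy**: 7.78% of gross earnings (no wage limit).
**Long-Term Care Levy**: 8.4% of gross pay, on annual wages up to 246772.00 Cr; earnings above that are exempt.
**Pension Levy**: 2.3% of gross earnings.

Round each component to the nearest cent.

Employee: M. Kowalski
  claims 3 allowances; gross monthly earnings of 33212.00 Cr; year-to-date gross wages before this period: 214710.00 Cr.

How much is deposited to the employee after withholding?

20785.94 Cr

Regional Income Tax: taxable = 33212.00 Cr − 3×320.00 Cr = 32252.00 Cr
  1504.80 Cr + 28.62% × (32252.00 Cr − 15200.00 Cr) = 1504.80 Cr + 28.62% × 17052.00 Cr = 6385.08 Cr
Training Fund Levy: 7.78% × 33212.00 Cr = 2583.89 Cr
Long-Term Care Levy: cap 246772.00 Cr − YTD 214710.00 Cr = 32062.00 Cr subject; 8.4% × 32062.00 Cr = 2693.21 Cr
Pension Levy: 2.3% × 33212.00 Cr = 763.88 Cr
Total withheld: 6385.08 Cr + 2583.89 Cr + 2693.21 Cr + 763.88 Cr = 12426.06 Cr
Net pay: 33212.00 Cr − 12426.06 Cr = 20785.94 Cr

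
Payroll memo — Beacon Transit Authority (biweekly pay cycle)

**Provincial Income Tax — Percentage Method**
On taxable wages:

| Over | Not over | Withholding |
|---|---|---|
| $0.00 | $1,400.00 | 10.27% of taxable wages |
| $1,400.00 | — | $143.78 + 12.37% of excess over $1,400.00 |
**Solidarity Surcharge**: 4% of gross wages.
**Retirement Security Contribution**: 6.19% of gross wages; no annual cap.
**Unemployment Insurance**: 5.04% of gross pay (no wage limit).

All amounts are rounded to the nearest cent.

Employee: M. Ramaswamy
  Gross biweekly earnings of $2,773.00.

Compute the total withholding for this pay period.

Provincial Income Tax: taxable = $2,773.00
  $143.78 + 12.37% × ($2,773.00 − $1,400.00) = $143.78 + 12.37% × $1,373.00 = $313.62
Solidarity Surcharge: 4% × $2,773.00 = $110.92
Retirement Security Contribution: 6.19% × $2,773.00 = $171.65
Unemployment Insurance: 5.04% × $2,773.00 = $139.76
Total: $313.62 + $110.92 + $171.65 + $139.76 = $735.95

$735.95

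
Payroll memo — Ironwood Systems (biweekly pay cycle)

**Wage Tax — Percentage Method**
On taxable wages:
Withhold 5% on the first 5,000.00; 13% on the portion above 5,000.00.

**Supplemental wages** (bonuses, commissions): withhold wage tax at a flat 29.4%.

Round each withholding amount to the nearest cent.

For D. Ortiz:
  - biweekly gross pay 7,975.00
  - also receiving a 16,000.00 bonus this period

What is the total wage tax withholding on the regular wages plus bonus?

Wage Tax: taxable = 7,975.00
  250.00 + 13% × (7,975.00 − 5,000.00) = 250.00 + 13% × 2,975.00 = 636.75
Supplemental (29.4% flat on bonus): 29.4% × 16,000.00 = 4,704.00
Total wage tax: 636.75 + 4,704.00 = 5,340.75

5,340.75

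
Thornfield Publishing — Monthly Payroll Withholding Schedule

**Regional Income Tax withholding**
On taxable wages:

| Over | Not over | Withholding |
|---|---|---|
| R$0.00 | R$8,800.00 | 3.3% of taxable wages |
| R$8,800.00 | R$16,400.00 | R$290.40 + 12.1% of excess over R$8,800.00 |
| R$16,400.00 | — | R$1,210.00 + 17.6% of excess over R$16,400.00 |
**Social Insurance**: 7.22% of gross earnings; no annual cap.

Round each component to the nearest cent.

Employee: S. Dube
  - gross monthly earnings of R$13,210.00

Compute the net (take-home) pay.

R$11,432.23

Regional Income Tax: taxable = R$13,210.00
  R$290.40 + 12.1% × (R$13,210.00 − R$8,800.00) = R$290.40 + 12.1% × R$4,410.00 = R$824.01
Social Insurance: 7.22% × R$13,210.00 = R$953.76
Total withheld: R$824.01 + R$953.76 = R$1,777.77
Net pay: R$13,210.00 − R$1,777.77 = R$11,432.23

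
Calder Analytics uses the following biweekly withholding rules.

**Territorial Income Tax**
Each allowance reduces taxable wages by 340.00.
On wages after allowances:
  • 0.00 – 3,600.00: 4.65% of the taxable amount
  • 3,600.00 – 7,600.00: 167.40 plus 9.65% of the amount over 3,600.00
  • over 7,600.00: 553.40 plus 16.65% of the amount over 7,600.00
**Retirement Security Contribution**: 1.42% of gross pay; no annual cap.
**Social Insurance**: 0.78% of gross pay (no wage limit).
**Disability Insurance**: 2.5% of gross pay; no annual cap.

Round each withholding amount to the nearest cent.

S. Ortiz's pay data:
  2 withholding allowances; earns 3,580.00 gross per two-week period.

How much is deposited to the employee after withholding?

3,276.89

Territorial Income Tax: taxable = 3,580.00 − 2×340.00 = 2,900.00
  4.65% × 2,900.00 = 134.85
Retirement Security Contribution: 1.42% × 3,580.00 = 50.84
Social Insurance: 0.78% × 3,580.00 = 27.92
Disability Insurance: 2.5% × 3,580.00 = 89.50
Total withheld: 134.85 + 50.84 + 27.92 + 89.50 = 303.11
Net pay: 3,580.00 − 303.11 = 3,276.89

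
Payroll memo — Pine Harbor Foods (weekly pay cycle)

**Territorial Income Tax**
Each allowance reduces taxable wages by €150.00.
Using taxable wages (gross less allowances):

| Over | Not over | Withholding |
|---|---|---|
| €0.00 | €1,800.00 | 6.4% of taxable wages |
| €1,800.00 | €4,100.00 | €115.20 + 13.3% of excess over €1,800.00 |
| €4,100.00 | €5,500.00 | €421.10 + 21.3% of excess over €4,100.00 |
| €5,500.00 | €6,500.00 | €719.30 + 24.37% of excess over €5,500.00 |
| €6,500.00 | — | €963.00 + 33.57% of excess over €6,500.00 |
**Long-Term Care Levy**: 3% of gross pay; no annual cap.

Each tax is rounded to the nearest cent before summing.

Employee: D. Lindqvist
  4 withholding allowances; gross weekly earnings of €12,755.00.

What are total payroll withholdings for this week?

€3,244.03

Territorial Income Tax: taxable = €12,755.00 − 4×€150.00 = €12,155.00
  €963.00 + 33.57% × (€12,155.00 − €6,500.00) = €963.00 + 33.57% × €5,655.00 = €2,861.38
Long-Term Care Levy: 3% × €12,755.00 = €382.65
Total: €2,861.38 + €382.65 = €3,244.03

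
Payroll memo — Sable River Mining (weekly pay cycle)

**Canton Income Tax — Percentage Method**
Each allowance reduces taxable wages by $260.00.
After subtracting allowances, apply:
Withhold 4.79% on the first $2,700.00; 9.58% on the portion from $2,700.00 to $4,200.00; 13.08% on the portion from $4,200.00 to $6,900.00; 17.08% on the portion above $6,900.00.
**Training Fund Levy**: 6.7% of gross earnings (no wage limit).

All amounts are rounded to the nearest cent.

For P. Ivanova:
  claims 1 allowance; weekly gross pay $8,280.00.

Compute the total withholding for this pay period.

Canton Income Tax: taxable = $8,280.00 − 1×$260.00 = $8,020.00
  $626.19 + 17.08% × ($8,020.00 − $6,900.00) = $626.19 + 17.08% × $1,120.00 = $817.49
Training Fund Levy: 6.7% × $8,280.00 = $554.76
Total: $817.49 + $554.76 = $1,372.25

$1,372.25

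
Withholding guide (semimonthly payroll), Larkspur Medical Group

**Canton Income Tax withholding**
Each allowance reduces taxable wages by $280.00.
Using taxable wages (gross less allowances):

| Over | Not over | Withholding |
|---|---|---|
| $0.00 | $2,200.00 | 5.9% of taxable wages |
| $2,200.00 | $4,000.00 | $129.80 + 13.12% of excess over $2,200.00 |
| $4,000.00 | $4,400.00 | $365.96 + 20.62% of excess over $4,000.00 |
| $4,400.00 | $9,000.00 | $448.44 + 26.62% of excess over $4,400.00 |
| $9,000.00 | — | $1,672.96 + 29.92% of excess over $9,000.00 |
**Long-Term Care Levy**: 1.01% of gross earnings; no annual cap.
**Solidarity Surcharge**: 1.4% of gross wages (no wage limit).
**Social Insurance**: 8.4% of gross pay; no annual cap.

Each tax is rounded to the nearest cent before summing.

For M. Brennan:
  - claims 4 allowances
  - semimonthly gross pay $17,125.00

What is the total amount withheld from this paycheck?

$5,620.07

Canton Income Tax: taxable = $17,125.00 − 4×$280.00 = $16,005.00
  $1,672.96 + 29.92% × ($16,005.00 − $9,000.00) = $1,672.96 + 29.92% × $7,005.00 = $3,768.86
Long-Term Care Levy: 1.01% × $17,125.00 = $172.96
Solidarity Surcharge: 1.4% × $17,125.00 = $239.75
Social Insurance: 8.4% × $17,125.00 = $1,438.50
Total: $3,768.86 + $172.96 + $239.75 + $1,438.50 = $5,620.07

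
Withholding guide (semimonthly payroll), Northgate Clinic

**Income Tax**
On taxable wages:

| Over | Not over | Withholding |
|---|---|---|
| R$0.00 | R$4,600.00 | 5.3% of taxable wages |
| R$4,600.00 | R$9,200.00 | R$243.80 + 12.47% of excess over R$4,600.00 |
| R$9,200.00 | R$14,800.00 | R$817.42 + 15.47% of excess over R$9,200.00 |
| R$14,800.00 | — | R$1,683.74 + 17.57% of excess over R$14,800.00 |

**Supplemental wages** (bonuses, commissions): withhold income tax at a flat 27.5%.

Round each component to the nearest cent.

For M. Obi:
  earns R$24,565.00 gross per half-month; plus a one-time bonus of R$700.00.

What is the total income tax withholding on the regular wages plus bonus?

R$3,591.95

Income Tax: taxable = R$24,565.00
  R$1,683.74 + 17.57% × (R$24,565.00 − R$14,800.00) = R$1,683.74 + 17.57% × R$9,765.00 = R$3,399.45
Supplemental (27.5% flat on bonus): 27.5% × R$700.00 = R$192.50
Total income tax: R$3,399.45 + R$192.50 = R$3,591.95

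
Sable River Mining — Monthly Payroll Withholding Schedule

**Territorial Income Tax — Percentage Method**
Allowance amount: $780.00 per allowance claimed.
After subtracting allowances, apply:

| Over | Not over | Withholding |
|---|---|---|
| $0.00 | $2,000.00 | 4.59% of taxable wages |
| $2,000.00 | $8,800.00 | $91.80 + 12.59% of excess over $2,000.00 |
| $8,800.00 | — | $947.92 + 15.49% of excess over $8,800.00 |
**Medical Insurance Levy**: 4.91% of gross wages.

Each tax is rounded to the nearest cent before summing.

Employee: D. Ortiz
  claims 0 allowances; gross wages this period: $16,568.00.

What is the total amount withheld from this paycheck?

Territorial Income Tax: taxable = $16,568.00
  $947.92 + 15.49% × ($16,568.00 − $8,800.00) = $947.92 + 15.49% × $7,768.00 = $2,151.18
Medical Insurance Levy: 4.91% × $16,568.00 = $813.49
Total: $2,151.18 + $813.49 = $2,964.67

$2,964.67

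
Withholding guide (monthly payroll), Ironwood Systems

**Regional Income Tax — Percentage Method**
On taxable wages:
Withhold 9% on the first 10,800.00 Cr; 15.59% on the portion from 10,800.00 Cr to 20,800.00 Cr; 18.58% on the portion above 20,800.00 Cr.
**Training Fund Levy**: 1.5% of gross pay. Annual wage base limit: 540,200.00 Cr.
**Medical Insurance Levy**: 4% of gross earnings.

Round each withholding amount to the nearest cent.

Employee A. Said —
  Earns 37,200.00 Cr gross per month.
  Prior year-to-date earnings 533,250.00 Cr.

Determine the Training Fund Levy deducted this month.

Training Fund Levy: cap 540,200.00 Cr − YTD 533,250.00 Cr = 6,950.00 Cr subject; 1.5% × 6,950.00 Cr = 104.25 Cr

104.25 Cr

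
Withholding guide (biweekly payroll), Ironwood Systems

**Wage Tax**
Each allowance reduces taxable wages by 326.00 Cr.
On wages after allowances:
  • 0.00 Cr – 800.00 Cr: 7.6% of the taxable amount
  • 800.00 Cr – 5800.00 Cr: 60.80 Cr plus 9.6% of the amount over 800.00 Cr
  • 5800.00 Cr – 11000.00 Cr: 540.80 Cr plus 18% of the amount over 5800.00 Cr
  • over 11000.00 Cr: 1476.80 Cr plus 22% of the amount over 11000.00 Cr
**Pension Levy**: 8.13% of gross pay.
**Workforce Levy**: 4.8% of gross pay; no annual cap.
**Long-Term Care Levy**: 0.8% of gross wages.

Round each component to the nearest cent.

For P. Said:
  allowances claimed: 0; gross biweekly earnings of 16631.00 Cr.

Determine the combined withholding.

4999.06 Cr

Wage Tax: taxable = 16631.00 Cr
  1476.80 Cr + 22% × (16631.00 Cr − 11000.00 Cr) = 1476.80 Cr + 22% × 5631.00 Cr = 2715.62 Cr
Pension Levy: 8.13% × 16631.00 Cr = 1352.10 Cr
Workforce Levy: 4.8% × 16631.00 Cr = 798.29 Cr
Long-Term Care Levy: 0.8% × 16631.00 Cr = 133.05 Cr
Total: 2715.62 Cr + 1352.10 Cr + 798.29 Cr + 133.05 Cr = 4999.06 Cr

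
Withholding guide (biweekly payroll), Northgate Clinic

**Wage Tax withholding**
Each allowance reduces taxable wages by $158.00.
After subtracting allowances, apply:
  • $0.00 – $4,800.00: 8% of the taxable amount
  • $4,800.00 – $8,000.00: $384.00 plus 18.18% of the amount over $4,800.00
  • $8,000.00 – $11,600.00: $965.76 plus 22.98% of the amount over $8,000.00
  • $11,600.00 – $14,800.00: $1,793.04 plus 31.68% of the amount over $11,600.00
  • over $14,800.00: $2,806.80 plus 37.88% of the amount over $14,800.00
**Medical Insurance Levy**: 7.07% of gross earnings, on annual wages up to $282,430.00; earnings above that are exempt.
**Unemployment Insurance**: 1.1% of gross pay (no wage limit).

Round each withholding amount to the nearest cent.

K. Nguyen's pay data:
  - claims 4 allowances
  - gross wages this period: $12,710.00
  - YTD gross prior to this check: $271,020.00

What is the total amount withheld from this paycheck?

Wage Tax: taxable = $12,710.00 − 4×$158.00 = $12,078.00
  $1,793.04 + 31.68% × ($12,078.00 − $11,600.00) = $1,793.04 + 31.68% × $478.00 = $1,944.47
Medical Insurance Levy: cap $282,430.00 − YTD $271,020.00 = $11,410.00 subject; 7.07% × $11,410.00 = $806.69
Unemployment Insurance: 1.1% × $12,710.00 = $139.81
Total: $1,944.47 + $806.69 + $139.81 = $2,890.97

$2,890.97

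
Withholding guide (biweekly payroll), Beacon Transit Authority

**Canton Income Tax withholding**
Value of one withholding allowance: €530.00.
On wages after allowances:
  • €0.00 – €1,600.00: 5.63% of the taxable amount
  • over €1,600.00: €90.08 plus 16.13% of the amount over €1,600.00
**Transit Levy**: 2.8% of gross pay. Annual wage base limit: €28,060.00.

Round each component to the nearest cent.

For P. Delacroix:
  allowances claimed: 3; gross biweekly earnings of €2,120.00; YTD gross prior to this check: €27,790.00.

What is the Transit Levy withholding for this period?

€7.56

Transit Levy: cap €28,060.00 − YTD €27,790.00 = €270.00 subject; 2.8% × €270.00 = €7.56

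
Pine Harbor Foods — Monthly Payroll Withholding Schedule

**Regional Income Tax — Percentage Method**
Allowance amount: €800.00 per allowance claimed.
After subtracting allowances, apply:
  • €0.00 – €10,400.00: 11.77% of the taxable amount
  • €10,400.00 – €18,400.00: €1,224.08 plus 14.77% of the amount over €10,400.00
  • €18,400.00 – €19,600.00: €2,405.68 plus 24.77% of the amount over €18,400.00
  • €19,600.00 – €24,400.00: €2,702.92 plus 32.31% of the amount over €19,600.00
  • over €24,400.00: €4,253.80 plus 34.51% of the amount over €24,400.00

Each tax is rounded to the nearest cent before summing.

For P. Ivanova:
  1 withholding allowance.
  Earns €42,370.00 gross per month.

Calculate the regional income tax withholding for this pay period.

€10,179.17

Regional Income Tax: taxable = €42,370.00 − 1×€800.00 = €41,570.00
  €4,253.80 + 34.51% × (€41,570.00 − €24,400.00) = €4,253.80 + 34.51% × €17,170.00 = €10,179.17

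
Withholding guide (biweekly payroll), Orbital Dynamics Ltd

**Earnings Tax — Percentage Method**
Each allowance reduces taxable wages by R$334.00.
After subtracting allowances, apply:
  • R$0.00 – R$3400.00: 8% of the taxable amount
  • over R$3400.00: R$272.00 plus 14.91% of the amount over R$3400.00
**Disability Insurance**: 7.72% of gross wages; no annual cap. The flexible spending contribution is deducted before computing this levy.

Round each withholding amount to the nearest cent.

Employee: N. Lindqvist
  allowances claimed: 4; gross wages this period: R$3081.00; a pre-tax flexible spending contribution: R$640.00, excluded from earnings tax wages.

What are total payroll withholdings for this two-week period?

Earnings Tax: taxable = R$3081.00 − R$640.00 − 4×R$334.00 = R$1105.00
  8% × R$1105.00 = R$88.40
Disability Insurance: 7.72% × R$2441.00 = R$188.45
Total: R$88.40 + R$188.45 = R$276.85

R$276.85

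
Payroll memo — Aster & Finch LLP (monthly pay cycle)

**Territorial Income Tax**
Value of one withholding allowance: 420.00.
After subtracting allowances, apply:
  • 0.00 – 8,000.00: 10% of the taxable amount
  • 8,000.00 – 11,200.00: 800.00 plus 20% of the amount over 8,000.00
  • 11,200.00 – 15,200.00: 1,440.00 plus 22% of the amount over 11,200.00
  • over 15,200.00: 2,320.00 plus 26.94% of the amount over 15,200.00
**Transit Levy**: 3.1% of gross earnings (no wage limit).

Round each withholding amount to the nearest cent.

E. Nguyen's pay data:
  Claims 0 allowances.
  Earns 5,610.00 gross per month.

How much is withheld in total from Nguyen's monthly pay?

Territorial Income Tax: taxable = 5,610.00
  10% × 5,610.00 = 561.00
Transit Levy: 3.1% × 5,610.00 = 173.91
Total: 561.00 + 173.91 = 734.91

734.91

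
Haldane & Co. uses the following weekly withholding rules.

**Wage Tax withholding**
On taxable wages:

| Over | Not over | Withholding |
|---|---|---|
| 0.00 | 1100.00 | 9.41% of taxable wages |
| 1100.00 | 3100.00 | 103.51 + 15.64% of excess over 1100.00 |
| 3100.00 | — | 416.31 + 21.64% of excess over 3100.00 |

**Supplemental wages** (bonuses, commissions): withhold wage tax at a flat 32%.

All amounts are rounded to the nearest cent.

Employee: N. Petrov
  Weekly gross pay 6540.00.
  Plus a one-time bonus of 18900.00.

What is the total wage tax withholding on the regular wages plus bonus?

Wage Tax: taxable = 6540.00
  416.31 + 21.64% × (6540.00 − 3100.00) = 416.31 + 21.64% × 3440.00 = 1160.73
Supplemental (32% flat on bonus): 32% × 18900.00 = 6048.00
Total wage tax: 1160.73 + 6048.00 = 7208.73

7208.73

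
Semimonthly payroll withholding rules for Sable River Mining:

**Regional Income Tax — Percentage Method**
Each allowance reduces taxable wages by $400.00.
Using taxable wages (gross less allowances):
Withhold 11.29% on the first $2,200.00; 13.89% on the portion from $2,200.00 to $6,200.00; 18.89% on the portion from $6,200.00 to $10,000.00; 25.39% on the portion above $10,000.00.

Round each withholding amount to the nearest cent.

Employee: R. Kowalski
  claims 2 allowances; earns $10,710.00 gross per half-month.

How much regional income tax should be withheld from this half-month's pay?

Regional Income Tax: taxable = $10,710.00 − 2×$400.00 = $9,910.00
  $803.98 + 18.89% × ($9,910.00 − $6,200.00) = $803.98 + 18.89% × $3,710.00 = $1,504.80

$1,504.80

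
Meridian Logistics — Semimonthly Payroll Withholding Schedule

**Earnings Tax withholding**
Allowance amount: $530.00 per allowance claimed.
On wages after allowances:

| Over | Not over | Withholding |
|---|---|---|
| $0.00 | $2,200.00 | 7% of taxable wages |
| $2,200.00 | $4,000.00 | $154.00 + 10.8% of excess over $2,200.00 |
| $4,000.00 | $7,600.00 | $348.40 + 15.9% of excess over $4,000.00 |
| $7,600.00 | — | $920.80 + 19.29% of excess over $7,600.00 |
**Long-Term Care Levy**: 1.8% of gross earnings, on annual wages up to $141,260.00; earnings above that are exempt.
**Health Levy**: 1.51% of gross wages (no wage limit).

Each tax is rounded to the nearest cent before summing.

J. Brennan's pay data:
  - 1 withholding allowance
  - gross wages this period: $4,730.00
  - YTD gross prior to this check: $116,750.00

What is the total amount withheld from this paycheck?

Earnings Tax: taxable = $4,730.00 − 1×$530.00 = $4,200.00
  $348.40 + 15.9% × ($4,200.00 − $4,000.00) = $348.40 + 15.9% × $200.00 = $380.20
Long-Term Care Levy: 1.8% × $4,730.00 = $85.14
Health Levy: 1.51% × $4,730.00 = $71.42
Total: $380.20 + $85.14 + $71.42 = $536.76

$536.76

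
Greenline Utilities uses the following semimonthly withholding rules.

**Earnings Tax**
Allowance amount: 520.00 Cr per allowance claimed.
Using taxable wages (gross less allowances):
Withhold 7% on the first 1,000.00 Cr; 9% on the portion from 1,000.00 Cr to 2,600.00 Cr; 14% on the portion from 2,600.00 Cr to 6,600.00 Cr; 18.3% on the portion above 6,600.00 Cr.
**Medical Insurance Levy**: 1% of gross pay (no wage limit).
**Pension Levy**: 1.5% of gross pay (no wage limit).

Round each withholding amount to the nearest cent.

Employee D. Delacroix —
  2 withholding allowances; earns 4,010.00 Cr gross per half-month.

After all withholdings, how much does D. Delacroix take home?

3,643.95 Cr

Earnings Tax: taxable = 4,010.00 Cr − 2×520.00 Cr = 2,970.00 Cr
  214.00 Cr + 14% × (2,970.00 Cr − 2,600.00 Cr) = 214.00 Cr + 14% × 370.00 Cr = 265.80 Cr
Medical Insurance Levy: 1% × 4,010.00 Cr = 40.10 Cr
Pension Levy: 1.5% × 4,010.00 Cr = 60.15 Cr
Total withheld: 265.80 Cr + 40.10 Cr + 60.15 Cr = 366.05 Cr
Net pay: 4,010.00 Cr − 366.05 Cr = 3,643.95 Cr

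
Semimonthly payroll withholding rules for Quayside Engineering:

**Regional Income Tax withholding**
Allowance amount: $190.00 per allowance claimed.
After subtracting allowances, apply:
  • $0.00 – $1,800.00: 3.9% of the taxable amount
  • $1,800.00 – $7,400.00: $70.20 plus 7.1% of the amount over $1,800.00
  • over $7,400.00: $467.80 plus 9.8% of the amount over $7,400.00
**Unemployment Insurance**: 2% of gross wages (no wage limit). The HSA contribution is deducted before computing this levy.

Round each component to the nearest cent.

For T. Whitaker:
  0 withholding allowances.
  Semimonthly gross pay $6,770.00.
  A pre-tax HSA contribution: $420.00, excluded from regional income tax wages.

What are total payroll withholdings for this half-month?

Regional Income Tax: taxable = $6,770.00 − $420.00 = $6,350.00
  $70.20 + 7.1% × ($6,350.00 − $1,800.00) = $70.20 + 7.1% × $4,550.00 = $393.25
Unemployment Insurance: 2% × $6,350.00 = $127.00
Total: $393.25 + $127.00 = $520.25

$520.25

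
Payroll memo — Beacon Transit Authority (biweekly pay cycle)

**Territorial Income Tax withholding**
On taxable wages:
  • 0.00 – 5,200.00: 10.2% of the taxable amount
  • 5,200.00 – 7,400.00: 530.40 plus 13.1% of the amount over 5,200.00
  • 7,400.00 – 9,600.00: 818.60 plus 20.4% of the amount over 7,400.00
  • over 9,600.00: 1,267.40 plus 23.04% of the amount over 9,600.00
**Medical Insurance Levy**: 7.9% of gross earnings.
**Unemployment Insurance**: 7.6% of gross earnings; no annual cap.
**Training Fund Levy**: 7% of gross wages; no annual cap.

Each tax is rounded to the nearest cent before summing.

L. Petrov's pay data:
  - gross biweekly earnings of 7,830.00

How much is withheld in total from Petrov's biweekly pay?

Territorial Income Tax: taxable = 7,830.00
  818.60 + 20.4% × (7,830.00 − 7,400.00) = 818.60 + 20.4% × 430.00 = 906.32
Medical Insurance Levy: 7.9% × 7,830.00 = 618.57
Unemployment Insurance: 7.6% × 7,830.00 = 595.08
Training Fund Levy: 7% × 7,830.00 = 548.10
Total: 906.32 + 618.57 + 595.08 + 548.10 = 2,668.07

2,668.07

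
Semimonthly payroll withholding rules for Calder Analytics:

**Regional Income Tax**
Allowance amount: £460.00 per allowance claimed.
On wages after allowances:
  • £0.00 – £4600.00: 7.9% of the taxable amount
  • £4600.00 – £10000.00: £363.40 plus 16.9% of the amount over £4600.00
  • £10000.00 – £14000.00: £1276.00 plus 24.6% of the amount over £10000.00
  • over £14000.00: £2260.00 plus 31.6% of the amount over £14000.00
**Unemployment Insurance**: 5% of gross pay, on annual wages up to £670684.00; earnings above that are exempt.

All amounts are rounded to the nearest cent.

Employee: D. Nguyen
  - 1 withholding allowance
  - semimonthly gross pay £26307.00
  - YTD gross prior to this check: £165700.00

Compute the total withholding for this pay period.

£7319.00

Regional Income Tax: taxable = £26307.00 − 1×£460.00 = £25847.00
  £2260.00 + 31.6% × (£25847.00 − £14000.00) = £2260.00 + 31.6% × £11847.00 = £6003.65
Unemployment Insurance: 5% × £26307.00 = £1315.35
Total: £6003.65 + £1315.35 = £7319.00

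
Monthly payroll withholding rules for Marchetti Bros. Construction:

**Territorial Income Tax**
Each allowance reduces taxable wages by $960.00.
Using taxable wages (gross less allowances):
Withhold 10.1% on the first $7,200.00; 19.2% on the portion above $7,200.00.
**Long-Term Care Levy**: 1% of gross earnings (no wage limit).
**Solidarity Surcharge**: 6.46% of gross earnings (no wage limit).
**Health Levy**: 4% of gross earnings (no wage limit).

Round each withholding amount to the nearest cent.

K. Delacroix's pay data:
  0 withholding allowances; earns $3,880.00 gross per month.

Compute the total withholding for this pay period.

Territorial Income Tax: taxable = $3,880.00
  10.1% × $3,880.00 = $391.88
Long-Term Care Levy: 1% × $3,880.00 = $38.80
Solidarity Surcharge: 6.46% × $3,880.00 = $250.65
Health Levy: 4% × $3,880.00 = $155.20
Total: $391.88 + $38.80 + $250.65 + $155.20 = $836.53

$836.53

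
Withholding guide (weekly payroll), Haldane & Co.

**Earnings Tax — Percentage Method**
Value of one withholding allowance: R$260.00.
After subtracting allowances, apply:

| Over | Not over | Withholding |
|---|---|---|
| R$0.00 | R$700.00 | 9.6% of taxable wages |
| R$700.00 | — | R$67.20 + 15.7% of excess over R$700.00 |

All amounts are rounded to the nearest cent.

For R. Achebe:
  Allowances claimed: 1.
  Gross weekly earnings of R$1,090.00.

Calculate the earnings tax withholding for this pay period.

R$87.61

Earnings Tax: taxable = R$1,090.00 − 1×R$260.00 = R$830.00
  R$67.20 + 15.7% × (R$830.00 − R$700.00) = R$67.20 + 15.7% × R$130.00 = R$87.61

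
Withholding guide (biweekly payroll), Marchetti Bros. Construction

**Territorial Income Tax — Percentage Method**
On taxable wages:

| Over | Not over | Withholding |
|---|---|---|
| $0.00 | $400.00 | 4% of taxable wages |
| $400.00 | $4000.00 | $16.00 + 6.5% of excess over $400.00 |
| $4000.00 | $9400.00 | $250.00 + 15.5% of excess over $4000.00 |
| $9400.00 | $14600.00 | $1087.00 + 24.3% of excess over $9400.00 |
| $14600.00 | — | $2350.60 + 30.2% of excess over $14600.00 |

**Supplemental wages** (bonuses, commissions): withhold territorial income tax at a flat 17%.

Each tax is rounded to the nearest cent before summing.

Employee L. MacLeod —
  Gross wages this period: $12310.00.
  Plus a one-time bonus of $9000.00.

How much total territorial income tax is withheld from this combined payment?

$3324.13

Territorial Income Tax: taxable = $12310.00
  $1087.00 + 24.3% × ($12310.00 − $9400.00) = $1087.00 + 24.3% × $2910.00 = $1794.13
Supplemental (17% flat on bonus): 17% × $9000.00 = $1530.00
Total territorial income tax: $1794.13 + $1530.00 = $3324.13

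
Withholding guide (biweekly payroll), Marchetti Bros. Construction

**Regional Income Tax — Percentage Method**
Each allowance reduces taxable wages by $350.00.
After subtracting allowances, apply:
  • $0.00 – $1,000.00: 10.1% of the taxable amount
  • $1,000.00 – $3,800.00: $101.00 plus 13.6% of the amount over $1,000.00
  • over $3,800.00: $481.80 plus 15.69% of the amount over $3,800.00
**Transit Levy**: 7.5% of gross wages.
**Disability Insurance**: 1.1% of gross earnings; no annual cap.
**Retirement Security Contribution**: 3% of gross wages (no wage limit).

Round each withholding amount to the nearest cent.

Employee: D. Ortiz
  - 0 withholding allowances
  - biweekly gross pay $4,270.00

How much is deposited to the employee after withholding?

Regional Income Tax: taxable = $4,270.00
  $481.80 + 15.69% × ($4,270.00 − $3,800.00) = $481.80 + 15.69% × $470.00 = $555.54
Transit Levy: 7.5% × $4,270.00 = $320.25
Disability Insurance: 1.1% × $4,270.00 = $46.97
Retirement Security Contribution: 3% × $4,270.00 = $128.10
Total withheld: $555.54 + $320.25 + $46.97 + $128.10 = $1,050.86
Net pay: $4,270.00 − $1,050.86 = $3,219.14

$3,219.14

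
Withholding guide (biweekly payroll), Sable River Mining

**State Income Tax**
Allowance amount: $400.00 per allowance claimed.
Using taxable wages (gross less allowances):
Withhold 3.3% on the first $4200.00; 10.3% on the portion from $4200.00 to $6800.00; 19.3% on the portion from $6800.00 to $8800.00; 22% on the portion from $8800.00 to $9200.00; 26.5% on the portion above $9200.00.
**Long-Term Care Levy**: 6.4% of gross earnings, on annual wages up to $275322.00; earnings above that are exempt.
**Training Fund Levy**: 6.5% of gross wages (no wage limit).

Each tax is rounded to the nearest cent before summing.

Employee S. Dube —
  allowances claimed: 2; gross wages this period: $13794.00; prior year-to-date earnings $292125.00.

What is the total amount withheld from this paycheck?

$2782.42

State Income Tax: taxable = $13794.00 − 2×$400.00 = $12994.00
  $880.40 + 26.5% × ($12994.00 − $9200.00) = $880.40 + 26.5% × $3794.00 = $1885.81
Long-Term Care Levy: YTD $292125.00 ≥ cap $275322.00 → $0.00
Training Fund Levy: 6.5% × $13794.00 = $896.61
Total: $1885.81 + $0.00 + $896.61 = $2782.42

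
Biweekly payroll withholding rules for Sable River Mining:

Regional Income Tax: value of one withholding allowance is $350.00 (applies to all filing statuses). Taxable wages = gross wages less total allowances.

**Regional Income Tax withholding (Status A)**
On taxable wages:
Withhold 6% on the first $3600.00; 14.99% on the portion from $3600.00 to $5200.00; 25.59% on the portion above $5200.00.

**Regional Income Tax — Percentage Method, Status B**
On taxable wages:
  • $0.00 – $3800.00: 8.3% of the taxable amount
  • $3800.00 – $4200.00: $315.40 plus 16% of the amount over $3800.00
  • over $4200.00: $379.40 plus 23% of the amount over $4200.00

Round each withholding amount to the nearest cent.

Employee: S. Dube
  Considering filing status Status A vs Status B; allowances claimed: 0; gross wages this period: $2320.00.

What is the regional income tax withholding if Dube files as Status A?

$139.20

Regional Income Tax (Status A): taxable = $2320.00
  6% × $2320.00 = $139.20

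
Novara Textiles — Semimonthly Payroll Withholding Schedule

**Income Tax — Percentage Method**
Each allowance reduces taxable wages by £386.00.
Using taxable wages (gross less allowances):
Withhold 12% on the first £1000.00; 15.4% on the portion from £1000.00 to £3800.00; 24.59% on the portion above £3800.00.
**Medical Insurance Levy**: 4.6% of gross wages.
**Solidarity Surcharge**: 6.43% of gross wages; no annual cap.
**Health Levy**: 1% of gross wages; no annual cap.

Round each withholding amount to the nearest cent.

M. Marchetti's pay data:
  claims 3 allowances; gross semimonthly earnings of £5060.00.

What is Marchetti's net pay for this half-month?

£3875.00

Income Tax: taxable = £5060.00 − 3×£386.00 = £3902.00
  £551.20 + 24.59% × (£3902.00 − £3800.00) = £551.20 + 24.59% × £102.00 = £576.28
Medical Insurance Levy: 4.6% × £5060.00 = £232.76
Solidarity Surcharge: 6.43% × £5060.00 = £325.36
Health Levy: 1% × £5060.00 = £50.60
Total withheld: £576.28 + £232.76 + £325.36 + £50.60 = £1185.00
Net pay: £5060.00 − £1185.00 = £3875.00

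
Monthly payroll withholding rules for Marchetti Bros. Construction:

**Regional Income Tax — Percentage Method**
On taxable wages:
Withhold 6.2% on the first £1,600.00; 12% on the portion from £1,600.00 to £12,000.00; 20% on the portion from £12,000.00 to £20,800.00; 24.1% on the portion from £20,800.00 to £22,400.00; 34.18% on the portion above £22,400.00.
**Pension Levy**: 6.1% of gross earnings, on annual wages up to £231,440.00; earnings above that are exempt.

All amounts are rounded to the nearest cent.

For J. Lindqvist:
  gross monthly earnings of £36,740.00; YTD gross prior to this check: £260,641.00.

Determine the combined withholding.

£8,394.21

Regional Income Tax: taxable = £36,740.00
  £3,492.80 + 34.18% × (£36,740.00 − £22,400.00) = £3,492.80 + 34.18% × £14,340.00 = £8,394.21
Pension Levy: YTD £260,641.00 ≥ cap £231,440.00 → £0.00
Total: £8,394.21 + £0.00 = £8,394.21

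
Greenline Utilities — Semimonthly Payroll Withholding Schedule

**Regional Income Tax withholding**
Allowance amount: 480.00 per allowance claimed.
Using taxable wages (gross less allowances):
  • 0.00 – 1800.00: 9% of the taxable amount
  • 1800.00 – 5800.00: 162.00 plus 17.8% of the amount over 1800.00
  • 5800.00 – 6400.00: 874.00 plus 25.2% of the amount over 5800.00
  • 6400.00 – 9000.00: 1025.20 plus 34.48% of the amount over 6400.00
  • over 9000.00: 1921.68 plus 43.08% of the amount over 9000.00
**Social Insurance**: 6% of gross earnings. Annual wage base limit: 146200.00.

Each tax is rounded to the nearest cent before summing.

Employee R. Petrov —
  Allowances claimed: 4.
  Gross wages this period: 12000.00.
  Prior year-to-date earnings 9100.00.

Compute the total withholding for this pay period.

3106.94

Regional Income Tax: taxable = 12000.00 − 4×480.00 = 10080.00
  1921.68 + 43.08% × (10080.00 − 9000.00) = 1921.68 + 43.08% × 1080.00 = 2386.94
Social Insurance: 6% × 12000.00 = 720.00
Total: 2386.94 + 720.00 = 3106.94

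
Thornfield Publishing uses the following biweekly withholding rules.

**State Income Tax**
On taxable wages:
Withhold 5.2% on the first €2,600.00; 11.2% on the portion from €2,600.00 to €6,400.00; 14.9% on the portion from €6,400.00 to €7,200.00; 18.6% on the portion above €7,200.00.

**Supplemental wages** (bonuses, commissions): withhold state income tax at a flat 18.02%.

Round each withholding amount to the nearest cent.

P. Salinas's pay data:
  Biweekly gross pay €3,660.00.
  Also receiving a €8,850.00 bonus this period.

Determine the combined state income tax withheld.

State Income Tax: taxable = €3,660.00
  €135.20 + 11.2% × (€3,660.00 − €2,600.00) = €135.20 + 11.2% × €1,060.00 = €253.92
Supplemental (18.02% flat on bonus): 18.02% × €8,850.00 = €1,594.77
Total state income tax: €253.92 + €1,594.77 = €1,848.69

€1,848.69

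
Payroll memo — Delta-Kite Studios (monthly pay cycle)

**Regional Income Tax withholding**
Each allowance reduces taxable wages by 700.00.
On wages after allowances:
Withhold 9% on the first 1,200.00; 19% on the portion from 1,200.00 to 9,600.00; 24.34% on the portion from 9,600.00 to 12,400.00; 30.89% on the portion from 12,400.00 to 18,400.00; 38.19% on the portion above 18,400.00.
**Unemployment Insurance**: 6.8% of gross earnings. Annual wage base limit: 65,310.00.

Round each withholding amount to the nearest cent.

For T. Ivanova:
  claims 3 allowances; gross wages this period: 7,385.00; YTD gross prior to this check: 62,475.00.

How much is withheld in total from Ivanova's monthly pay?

1,076.93

Regional Income Tax: taxable = 7,385.00 − 3×700.00 = 5,285.00
  108.00 + 19% × (5,285.00 − 1,200.00) = 108.00 + 19% × 4,085.00 = 884.15
Unemployment Insurance: cap 65,310.00 − YTD 62,475.00 = 2,835.00 subject; 6.8% × 2,835.00 = 192.78
Total: 884.15 + 192.78 = 1,076.93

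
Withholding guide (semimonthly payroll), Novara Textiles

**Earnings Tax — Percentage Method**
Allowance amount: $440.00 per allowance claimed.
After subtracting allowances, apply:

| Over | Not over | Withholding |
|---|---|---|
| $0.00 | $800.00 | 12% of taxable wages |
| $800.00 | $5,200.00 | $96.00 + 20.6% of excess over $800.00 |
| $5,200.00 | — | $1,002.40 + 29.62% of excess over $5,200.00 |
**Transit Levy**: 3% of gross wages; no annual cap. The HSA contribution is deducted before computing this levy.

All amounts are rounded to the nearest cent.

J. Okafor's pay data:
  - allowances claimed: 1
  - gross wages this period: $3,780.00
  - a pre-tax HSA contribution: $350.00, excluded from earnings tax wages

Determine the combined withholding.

$650.04

Earnings Tax: taxable = $3,780.00 − $350.00 − 1×$440.00 = $2,990.00
  $96.00 + 20.6% × ($2,990.00 − $800.00) = $96.00 + 20.6% × $2,190.00 = $547.14
Transit Levy: 3% × $3,430.00 = $102.90
Total: $547.14 + $102.90 = $650.04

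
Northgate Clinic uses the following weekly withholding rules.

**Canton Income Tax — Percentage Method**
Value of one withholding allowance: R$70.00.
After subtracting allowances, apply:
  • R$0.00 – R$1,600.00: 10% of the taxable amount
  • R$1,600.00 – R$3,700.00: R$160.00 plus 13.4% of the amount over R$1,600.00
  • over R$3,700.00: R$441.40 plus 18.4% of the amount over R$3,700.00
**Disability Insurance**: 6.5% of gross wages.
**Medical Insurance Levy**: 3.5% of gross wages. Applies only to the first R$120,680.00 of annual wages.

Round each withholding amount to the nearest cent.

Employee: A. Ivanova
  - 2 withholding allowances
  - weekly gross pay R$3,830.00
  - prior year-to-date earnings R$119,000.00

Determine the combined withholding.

Canton Income Tax: taxable = R$3,830.00 − 2×R$70.00 = R$3,690.00
  R$160.00 + 13.4% × (R$3,690.00 − R$1,600.00) = R$160.00 + 13.4% × R$2,090.00 = R$440.06
Disability Insurance: 6.5% × R$3,830.00 = R$248.95
Medical Insurance Levy: cap R$120,680.00 − YTD R$119,000.00 = R$1,680.00 subject; 3.5% × R$1,680.00 = R$58.80
Total: R$440.06 + R$248.95 + R$58.80 = R$747.81

R$747.81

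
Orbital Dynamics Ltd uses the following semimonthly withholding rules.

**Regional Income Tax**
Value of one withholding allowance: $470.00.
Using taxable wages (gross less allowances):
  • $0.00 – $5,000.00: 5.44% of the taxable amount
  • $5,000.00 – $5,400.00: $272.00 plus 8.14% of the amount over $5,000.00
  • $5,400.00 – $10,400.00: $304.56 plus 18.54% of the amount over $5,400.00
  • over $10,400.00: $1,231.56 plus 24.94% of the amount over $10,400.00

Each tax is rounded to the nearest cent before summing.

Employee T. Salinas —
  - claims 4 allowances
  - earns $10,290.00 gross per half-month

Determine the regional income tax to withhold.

Regional Income Tax: taxable = $10,290.00 − 4×$470.00 = $8,410.00
  $304.56 + 18.54% × ($8,410.00 − $5,400.00) = $304.56 + 18.54% × $3,010.00 = $862.61

$862.61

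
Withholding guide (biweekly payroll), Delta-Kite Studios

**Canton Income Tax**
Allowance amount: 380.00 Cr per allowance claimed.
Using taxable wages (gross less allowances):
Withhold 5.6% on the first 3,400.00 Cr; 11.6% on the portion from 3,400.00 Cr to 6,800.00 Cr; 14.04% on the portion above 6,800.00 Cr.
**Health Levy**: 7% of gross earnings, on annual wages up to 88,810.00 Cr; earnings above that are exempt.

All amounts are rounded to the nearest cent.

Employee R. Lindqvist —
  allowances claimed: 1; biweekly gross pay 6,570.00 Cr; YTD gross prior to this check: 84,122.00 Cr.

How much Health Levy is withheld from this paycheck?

Health Levy: cap 88,810.00 Cr − YTD 84,122.00 Cr = 4,688.00 Cr subject; 7% × 4,688.00 Cr = 328.16 Cr

328.16 Cr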